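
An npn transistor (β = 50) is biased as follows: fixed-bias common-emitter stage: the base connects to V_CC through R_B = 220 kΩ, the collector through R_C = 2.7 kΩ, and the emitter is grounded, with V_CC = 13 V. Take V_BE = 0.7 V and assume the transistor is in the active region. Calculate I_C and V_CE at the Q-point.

I_C ≈ 2.8 mA, V_CE ≈ 5.5 V

Base loop: V_CC = I_B·R_B + V_BE, so I_B = (13 − 0.7)/220 kΩ = 0.0559 mA.
In the active region I_C = β·I_B = 50 × 0.0559 = 2.8 mA.
Collector loop: V_CE = V_CC − I_C·R_C = 13 − 2.8×2.7 = 5.45 V.
Since V_CE = 5.45 V > V_CE(sat) ≈ 0.2 V, the transistor is in the active region as assumed.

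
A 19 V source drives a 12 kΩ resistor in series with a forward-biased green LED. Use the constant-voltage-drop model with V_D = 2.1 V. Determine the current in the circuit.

KVL around the loop: 19 = V_D + I·R = 2.1 + I × 12 kΩ.
So I = (19 − 2.1) / 12 kΩ = 16.9 / 12 = 1.41 mA.

I ≈ 1.4 mA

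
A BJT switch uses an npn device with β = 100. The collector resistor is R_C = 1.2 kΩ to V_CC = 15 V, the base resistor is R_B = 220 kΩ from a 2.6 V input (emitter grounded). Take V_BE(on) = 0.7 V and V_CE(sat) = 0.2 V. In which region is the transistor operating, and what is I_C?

Assume active. Base-emitter loop: I_B = (V_BB − V_BE)/R_B = (2.6 − 0.7)/220 = 0.00864 mA.
I_C = β·I_B = 100×0.00864 = 0.864 mA.
V_CE = V_CC − I_C·R_C = 15 − 0.864×1.2 = 14 V > V_CE(sat), so the active-region assumption holds.

active; I_C ≈ 0.86 mA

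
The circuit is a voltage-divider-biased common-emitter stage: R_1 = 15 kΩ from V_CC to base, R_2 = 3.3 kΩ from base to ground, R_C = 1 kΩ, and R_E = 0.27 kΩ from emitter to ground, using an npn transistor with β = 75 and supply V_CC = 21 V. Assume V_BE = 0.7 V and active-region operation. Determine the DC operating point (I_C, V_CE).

I_C ≈ 10 mA, V_CE ≈ 8.3 V

Thevenize the base divider: V_Th = V_CC·R_2/(R_1+R_2) = 21×3.3/18.3 = 3.79 V, R_Th = R_1‖R_2 = 2.7 kΩ.
Base-emitter loop: V_Th = I_B·R_Th + V_BE + (β+1)I_B·R_E, so I_B = (3.79 − 0.7) / (2.7 + 76×0.27) = 0.133 mA.
I_C = β·I_B = 75×0.133 = 9.97 mA, and I_E = (β+1)I_B = 10.1 mA.
V_CE = V_CC − I_C·R_C − I_E·R_E = 21 − 9.97×1 − 10.1×0.27 = 8.3 V.
V_CE = 8.3 V > 0.2 V confirms active-region operation.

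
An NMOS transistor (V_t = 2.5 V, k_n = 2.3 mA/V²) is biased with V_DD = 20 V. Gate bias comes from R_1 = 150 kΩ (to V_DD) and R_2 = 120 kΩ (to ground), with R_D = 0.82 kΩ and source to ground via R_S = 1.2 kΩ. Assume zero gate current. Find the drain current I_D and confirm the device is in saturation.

V_G = V_DD·R_2/(R_1+R_2) = 20×120/270 = 8.89 V.
Assume saturation: I_D = (k_n/2)(V_GS − V_t)² with V_GS = V_G − I_D·R_S = 8.89 − 1.2·I_D.
Substituting gives 1.66·I_D² − 18.6·I_D + 46.9 = 0, with roots I_D = 3.81 or 7.44 mA.
The root I_D = 7.44 mA gives V_GS = -0.0443 V ≤ V_t, so take I_D = 3.81 mA.
Then V_GS = 4.32 V and V_DS = V_DD − I_D(R_D+R_S) = 20 − 3.81×2.02 = 12.3 V.
Saturation requires V_DS ≥ V_GS − V_t = 1.82 V; 12.3 ≥ 1.82 ✓.

I_D ≈ 3.8 mA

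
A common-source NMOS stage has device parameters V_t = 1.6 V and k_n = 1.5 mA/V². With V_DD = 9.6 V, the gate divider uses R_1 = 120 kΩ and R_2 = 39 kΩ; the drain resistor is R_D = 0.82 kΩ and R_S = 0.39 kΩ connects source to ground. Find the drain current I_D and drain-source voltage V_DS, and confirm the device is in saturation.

I_D ≈ 0.3 mA, V_DS ≈ 9.2 V

V_G = V_DD·R_2/(R_1+R_2) = 9.6×39/159 = 2.35 V.
Assume saturation: I_D = (k_n/2)(V_GS − V_t)² with V_GS = V_G − I_D·R_S = 2.35 − 0.39·I_D.
Substituting gives 0.114·I_D² − 1.44·I_D + 0.427 = 0, with roots I_D = 0.304 or 12.3 mA.
The root I_D = 12.3 mA gives V_GS = -2.46 V ≤ V_t, so take I_D = 0.304 mA.
Then V_GS = 2.24 V and V_DS = V_DD − I_D(R_D+R_S) = 9.6 − 0.304×1.21 = 9.23 V.
Saturation requires V_DS ≥ V_GS − V_t = 0.636 V; 9.23 ≥ 0.636 ✓.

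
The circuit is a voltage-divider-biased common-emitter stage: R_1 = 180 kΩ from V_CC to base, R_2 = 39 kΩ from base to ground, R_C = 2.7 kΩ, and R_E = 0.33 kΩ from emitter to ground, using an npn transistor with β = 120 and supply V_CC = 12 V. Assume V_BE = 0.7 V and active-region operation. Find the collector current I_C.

Thevenize the base divider: V_Th = V_CC·R_2/(R_1+R_2) = 12×39/219 = 2.14 V, R_Th = R_1‖R_2 = 32.1 kΩ.
Base-emitter loop: V_Th = I_B·R_Th + V_BE + (β+1)I_B·R_E, so I_B = (2.14 − 0.7) / (32.1 + 121×0.33) = 0.02 mA.
I_C = β·I_B = 120×0.02 = 2.4 mA, and I_E = (β+1)I_B = 2.42 mA.
V_CE = V_CC − I_C·R_C − I_E·R_E = 12 − 2.4×2.7 − 2.42×0.33 = 4.74 V.
V_CE = 4.74 V > 0.2 V confirms active-region operation.

I_C ≈ 2.4 mA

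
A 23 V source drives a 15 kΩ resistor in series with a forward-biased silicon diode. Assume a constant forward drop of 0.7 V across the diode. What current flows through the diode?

KVL around the loop: 23 = V_D + I·R = 0.7 + I × 15 kΩ.
So I = (23 − 0.7) / 15 kΩ = 22.3 / 15 = 1.49 mA.

I ≈ 1.5 mA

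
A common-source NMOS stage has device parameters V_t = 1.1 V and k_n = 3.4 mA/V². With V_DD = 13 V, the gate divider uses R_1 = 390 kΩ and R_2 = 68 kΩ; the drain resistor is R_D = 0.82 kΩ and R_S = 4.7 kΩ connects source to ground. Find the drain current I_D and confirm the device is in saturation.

I_D ≈ 0.12 mA

V_G = V_DD·R_2/(R_1+R_2) = 13×68/458 = 1.93 V.
Assume saturation: I_D = (k_n/2)(V_GS − V_t)² with V_GS = V_G − I_D·R_S = 1.93 − 4.7·I_D.
Substituting gives 37.6·I_D² − 14.3·I_D + 1.17 = 0, with roots I_D = 0.12 or 0.26 mA.
The root I_D = 0.26 mA gives V_GS = 0.709 V ≤ V_t, so take I_D = 0.12 mA.
Then V_GS = 1.37 V and V_DS = V_DD − I_D(R_D+R_S) = 13 − 0.12×5.52 = 12.3 V.
Saturation requires V_DS ≥ V_GS − V_t = 0.266 V; 12.3 ≥ 0.266 ✓.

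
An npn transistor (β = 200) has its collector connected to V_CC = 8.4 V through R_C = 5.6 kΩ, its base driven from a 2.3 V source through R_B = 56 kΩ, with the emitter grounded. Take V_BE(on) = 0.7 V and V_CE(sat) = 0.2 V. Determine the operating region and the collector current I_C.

Assume active: I_B = (2.3 − 0.7)/56 = 0.0286 mA, giving I_C = β·I_B = 5.71 mA.
But then V_CE = 8.4 − 5.71×5.6 = -23.6 V < V_CE(sat) = 0.2 V — impossible in the active region.
So the transistor is saturated. With V_CE = 0.2 V, I_C = (V_CC − 0.2)/R_C = 8.2/5.6 = 1.46 mA.
Check: β·I_B = 5.71 mA > I_C = 1.46 mA, confirming saturation.

saturation; I_C ≈ 1.5 mA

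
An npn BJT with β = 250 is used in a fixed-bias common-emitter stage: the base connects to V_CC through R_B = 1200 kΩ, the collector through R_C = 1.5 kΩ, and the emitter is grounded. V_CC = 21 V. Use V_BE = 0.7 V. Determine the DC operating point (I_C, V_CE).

Base loop: V_CC = I_B·R_B + V_BE, so I_B = (21 − 0.7)/1200 kΩ = 0.0169 mA.
In the active region I_C = β·I_B = 250 × 0.0169 = 4.23 mA.
Collector loop: V_CE = V_CC − I_C·R_C = 21 − 4.23×1.5 = 14.7 V.
Since V_CE = 14.7 V > V_CE(sat) ≈ 0.2 V, the transistor is in the active region as assumed.

I_C ≈ 4.2 mA, V_CE ≈ 15 V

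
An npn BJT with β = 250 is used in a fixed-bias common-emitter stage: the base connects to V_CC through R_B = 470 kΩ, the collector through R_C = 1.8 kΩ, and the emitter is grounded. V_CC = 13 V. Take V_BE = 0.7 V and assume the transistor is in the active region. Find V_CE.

V_CE ≈ 1.2 V

Base loop: V_CC = I_B·R_B + V_BE, so I_B = (13 − 0.7)/470 kΩ = 0.0262 mA.
In the active region I_C = β·I_B = 250 × 0.0262 = 6.54 mA.
Collector loop: V_CE = V_CC − I_C·R_C = 13 − 6.54×1.8 = 1.22 V.
Since V_CE = 1.22 V > V_CE(sat) ≈ 0.2 V, the transistor is in the active region as assumed.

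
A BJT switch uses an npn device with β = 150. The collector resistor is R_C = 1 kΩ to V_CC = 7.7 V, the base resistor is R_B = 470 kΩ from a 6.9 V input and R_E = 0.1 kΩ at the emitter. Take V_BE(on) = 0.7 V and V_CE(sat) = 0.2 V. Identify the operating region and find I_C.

active; I_C ≈ 1.9 mA

Assume active. Base-emitter loop: I_B = (V_BB − V_BE)/(R_B + (β+1)R_E) = (6.9 − 0.7)/(470 + 151×0.1) = 0.0128 mA.
I_C = β·I_B = 150×0.0128 = 1.92 mA.
V_CE = V_CC − I_C·R_C − I_E·R_E = 7.7 − 1.92×1 − 1.93×0.1 = 5.59 V > V_CE(sat), so the active-region assumption holds.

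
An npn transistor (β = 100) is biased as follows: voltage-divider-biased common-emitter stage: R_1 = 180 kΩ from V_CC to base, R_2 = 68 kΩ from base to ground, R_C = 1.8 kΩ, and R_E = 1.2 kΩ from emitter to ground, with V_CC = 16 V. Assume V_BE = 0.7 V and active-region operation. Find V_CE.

Thevenize the base divider: V_Th = V_CC·R_2/(R_1+R_2) = 16×68/248 = 4.39 V, R_Th = R_1‖R_2 = 49.4 kΩ.
Base-emitter loop: V_Th = I_B·R_Th + V_BE + (β+1)I_B·R_E, so I_B = (4.39 − 0.7) / (49.4 + 101×1.2) = 0.0216 mA.
I_C = β·I_B = 100×0.0216 = 2.16 mA, and I_E = (β+1)I_B = 2.18 mA.
V_CE = V_CC − I_C·R_C − I_E·R_E = 16 − 2.16×1.8 − 2.18×1.2 = 9.49 V.
V_CE = 9.49 V > 0.2 V confirms active-region operation.

V_CE ≈ 9.5 V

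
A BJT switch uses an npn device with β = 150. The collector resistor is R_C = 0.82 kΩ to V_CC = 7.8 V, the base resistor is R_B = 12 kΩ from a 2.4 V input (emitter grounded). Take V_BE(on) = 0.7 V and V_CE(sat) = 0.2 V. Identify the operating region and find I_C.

Assume active: I_B = (2.4 − 0.7)/12 = 0.142 mA, giving I_C = β·I_B = 21.2 mA.
But then V_CE = 7.8 − 21.2×0.82 = -9.62 V < V_CE(sat) = 0.2 V — impossible in the active region.
So the transistor is saturated. With V_CE = 0.2 V, I_C = (V_CC − 0.2)/R_C = 7.6/0.82 = 9.27 mA.
Check: β·I_B = 21.2 mA > I_C = 9.27 mA, confirming saturation.

saturation; I_C ≈ 9.3 mA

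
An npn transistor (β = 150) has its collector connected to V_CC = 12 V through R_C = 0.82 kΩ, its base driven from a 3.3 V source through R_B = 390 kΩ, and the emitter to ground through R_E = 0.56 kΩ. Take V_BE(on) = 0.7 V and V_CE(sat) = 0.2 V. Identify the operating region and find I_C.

active; I_C ≈ 0.82 mA

Assume active. Base-emitter loop: I_B = (V_BB − V_BE)/(R_B + (β+1)R_E) = (3.3 − 0.7)/(390 + 151×0.56) = 0.00548 mA.
I_C = β·I_B = 150×0.00548 = 0.822 mA.
V_CE = V_CC − I_C·R_C − I_E·R_E = 12 − 0.822×0.82 − 0.827×0.56 = 10.9 V > V_CE(sat), so the active-region assumption holds.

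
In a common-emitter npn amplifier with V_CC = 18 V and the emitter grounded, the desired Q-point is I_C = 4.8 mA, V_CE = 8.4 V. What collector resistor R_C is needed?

Collector loop: V_CC = I_C·R_C + V_CE.
R_C = (V_CC − V_CE)/I_C = (18 − 8.4)/4.8 = 2 kΩ.

R_C ≈ 2 kΩ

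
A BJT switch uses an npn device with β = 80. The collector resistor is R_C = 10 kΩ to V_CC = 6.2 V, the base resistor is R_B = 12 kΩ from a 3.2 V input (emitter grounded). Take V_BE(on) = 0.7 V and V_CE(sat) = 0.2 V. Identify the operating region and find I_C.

saturation; I_C ≈ 0.6 mA

Assume active: I_B = (3.2 − 0.7)/12 = 0.208 mA, giving I_C = β·I_B = 16.7 mA.
But then V_CE = 6.2 − 16.7×10 = -160 V < V_CE(sat) = 0.2 V — impossible in the active region.
So the transistor is saturated. With V_CE = 0.2 V, I_C = (V_CC − 0.2)/R_C = 6/10 = 0.6 mA.
Check: β·I_B = 16.7 mA > I_C = 0.6 mA, confirming saturation.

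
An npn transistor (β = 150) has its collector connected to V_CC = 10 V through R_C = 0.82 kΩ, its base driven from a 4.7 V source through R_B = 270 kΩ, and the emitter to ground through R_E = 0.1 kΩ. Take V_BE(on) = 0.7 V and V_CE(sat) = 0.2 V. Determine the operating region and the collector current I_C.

Assume active. Base-emitter loop: I_B = (V_BB − V_BE)/(R_B + (β+1)R_E) = (4.7 − 0.7)/(270 + 151×0.1) = 0.014 mA.
I_C = β·I_B = 150×0.014 = 2.1 mA.
V_CE = V_CC − I_C·R_C − I_E·R_E = 10 − 2.1×0.82 − 2.12×0.1 = 8.06 V > V_CE(sat), so the active-region assumption holds.

active; I_C ≈ 2.1 mA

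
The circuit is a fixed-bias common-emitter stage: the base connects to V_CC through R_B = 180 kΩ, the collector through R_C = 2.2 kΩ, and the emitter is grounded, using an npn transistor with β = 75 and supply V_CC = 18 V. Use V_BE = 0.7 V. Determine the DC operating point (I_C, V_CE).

Base loop: V_CC = I_B·R_B + V_BE, so I_B = (18 − 0.7)/180 kΩ = 0.0961 mA.
In the active region I_C = β·I_B = 75 × 0.0961 = 7.21 mA.
Collector loop: V_CE = V_CC − I_C·R_C = 18 − 7.21×2.2 = 2.14 V.
Since V_CE = 2.14 V > V_CE(sat) ≈ 0.2 V, the transistor is in the active region as assumed.

I_C ≈ 7.2 mA, V_CE ≈ 2.1 V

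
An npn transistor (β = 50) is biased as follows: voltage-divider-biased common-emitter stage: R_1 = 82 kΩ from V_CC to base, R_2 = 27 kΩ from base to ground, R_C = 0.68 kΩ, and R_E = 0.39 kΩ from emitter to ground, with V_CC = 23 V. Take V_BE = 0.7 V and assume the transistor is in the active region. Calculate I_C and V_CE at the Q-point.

Thevenize the base divider: V_Th = V_CC·R_2/(R_1+R_2) = 23×27/109 = 5.7 V, R_Th = R_1‖R_2 = 20.3 kΩ.
Base-emitter loop: V_Th = I_B·R_Th + V_BE + (β+1)I_B·R_E, so I_B = (5.7 − 0.7) / (20.3 + 51×0.39) = 0.124 mA.
I_C = β·I_B = 50×0.124 = 6.22 mA, and I_E = (β+1)I_B = 6.34 mA.
V_CE = V_CC − I_C·R_C − I_E·R_E = 23 − 6.22×0.68 − 6.34×0.39 = 16.3 V.
V_CE = 16.3 V > 0.2 V confirms active-region operation.

I_C ≈ 6.2 mA, V_CE ≈ 16 V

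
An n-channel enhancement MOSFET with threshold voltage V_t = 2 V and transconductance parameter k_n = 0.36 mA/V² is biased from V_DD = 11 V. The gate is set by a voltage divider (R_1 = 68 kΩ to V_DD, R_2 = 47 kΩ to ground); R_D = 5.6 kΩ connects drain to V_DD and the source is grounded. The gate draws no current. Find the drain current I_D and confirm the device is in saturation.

I_D ≈ 1.1 mA

V_G = V_DD·R_2/(R_1+R_2) = 11×47/115 = 4.5 V. With the source grounded, V_GS = V_G = 4.5 V.
Assume saturation: I_D = (k_n/2)(V_GS − V_t)² = (0.36/2)×(4.5 − 2)² = 0.18×2.5² = 1.12 mA.
V_DS = V_DD − I_D·R_D = 11 − 1.12×5.6 = 4.72 V.
Saturation requires V_DS ≥ V_GS − V_t = 2.5 V; 4.72 ≥ 2.5 ✓.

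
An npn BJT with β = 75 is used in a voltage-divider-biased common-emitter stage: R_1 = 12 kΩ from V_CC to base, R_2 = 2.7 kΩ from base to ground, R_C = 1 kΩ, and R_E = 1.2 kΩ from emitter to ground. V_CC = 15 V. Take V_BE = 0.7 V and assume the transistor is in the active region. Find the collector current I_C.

I_C ≈ 1.7 mA

Thevenize the base divider: V_Th = V_CC·R_2/(R_1+R_2) = 15×2.7/14.7 = 2.76 V, R_Th = R_1‖R_2 = 2.2 kΩ.
Base-emitter loop: V_Th = I_B·R_Th + V_BE + (β+1)I_B·R_E, so I_B = (2.76 − 0.7) / (2.2 + 76×1.2) = 0.022 mA.
I_C = β·I_B = 75×0.022 = 1.65 mA, and I_E = (β+1)I_B = 1.67 mA.
V_CE = V_CC − I_C·R_C − I_E·R_E = 15 − 1.65×1 − 1.67×1.2 = 11.3 V.
V_CE = 11.3 V > 0.2 V confirms active-region operation.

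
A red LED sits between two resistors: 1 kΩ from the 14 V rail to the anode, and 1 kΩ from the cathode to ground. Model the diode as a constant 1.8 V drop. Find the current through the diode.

I ≈ 6.1 mA

The two resistors are in series with the diode, so KVL gives 14 = I·1 + 1.8 + I·1.
I = (14 − 1.8) / (1 + 1) kΩ = 12.2 / 2 = 6.1 mA.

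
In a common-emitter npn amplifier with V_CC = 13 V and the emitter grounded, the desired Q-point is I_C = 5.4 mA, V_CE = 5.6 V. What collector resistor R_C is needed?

R_C ≈ 1.4 kΩ

Collector loop: V_CC = I_C·R_C + V_CE.
R_C = (V_CC − V_CE)/I_C = (13 − 5.6)/5.4 = 1.37 kΩ.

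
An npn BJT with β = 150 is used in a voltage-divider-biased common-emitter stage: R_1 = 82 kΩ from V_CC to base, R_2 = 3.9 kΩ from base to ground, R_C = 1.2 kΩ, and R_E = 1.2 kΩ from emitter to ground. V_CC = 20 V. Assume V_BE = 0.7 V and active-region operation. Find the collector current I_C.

Thevenize the base divider: V_Th = V_CC·R_2/(R_1+R_2) = 20×3.9/85.9 = 0.908 V, R_Th = R_1‖R_2 = 3.72 kΩ.
Base-emitter loop: V_Th = I_B·R_Th + V_BE + (β+1)I_B·R_E, so I_B = (0.908 − 0.7) / (3.72 + 151×1.2) = 0.00112 mA.
I_C = β·I_B = 150×0.00112 = 0.169 mA, and I_E = (β+1)I_B = 0.17 mA.
V_CE = V_CC − I_C·R_C − I_E·R_E = 20 − 0.169×1.2 − 0.17×1.2 = 19.6 V.
V_CE = 19.6 V > 0.2 V confirms active-region operation.

I_C ≈ 0.17 mA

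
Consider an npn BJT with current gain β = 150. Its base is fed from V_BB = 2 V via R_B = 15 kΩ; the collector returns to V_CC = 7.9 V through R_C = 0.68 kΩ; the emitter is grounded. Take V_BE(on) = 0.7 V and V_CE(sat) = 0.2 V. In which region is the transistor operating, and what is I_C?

Assume active: I_B = (2 − 0.7)/15 = 0.0867 mA, giving I_C = β·I_B = 13 mA.
But then V_CE = 7.9 − 13×0.68 = -0.94 V < V_CE(sat) = 0.2 V — impossible in the active region.
So the transistor is saturated. With V_CE = 0.2 V, I_C = (V_CC − 0.2)/R_C = 7.7/0.68 = 11.3 mA.
Check: β·I_B = 13 mA > I_C = 11.3 mA, confirming saturation.

saturation; I_C ≈ 11 mA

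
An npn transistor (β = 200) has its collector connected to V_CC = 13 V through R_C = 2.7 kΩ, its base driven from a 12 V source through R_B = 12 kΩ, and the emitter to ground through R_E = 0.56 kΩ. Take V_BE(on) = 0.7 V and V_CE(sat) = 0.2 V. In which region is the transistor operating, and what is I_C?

saturation; I_C ≈ 3.8 mA

Assume active: I_B = (12 − 0.7)/(12 + 201×0.56) = 0.0907 mA, I_C = β·I_B = 18.1 mA.
Then V_CE = 13 − 18.1×2.7 − 18.2×0.56 = -46.2 V < 0.2 V — the active assumption fails.
Re-solve with V_CE = 0.2 V. KCL at the emitter: V_E/R_E = (V_BB−0.7−V_E)/R_B + (V_CC−0.2−V_E)/R_C, giving V_E = 2.54 V.
I_C = (V_CC − 0.2 − V_E)/R_C = (12.8 − 2.54)/2.7 = 3.8 mA.
Check: I_B = (11.3 − 2.54)/12 = 0.73 mA, and β·I_B = 146 mA > I_C, confirming saturation.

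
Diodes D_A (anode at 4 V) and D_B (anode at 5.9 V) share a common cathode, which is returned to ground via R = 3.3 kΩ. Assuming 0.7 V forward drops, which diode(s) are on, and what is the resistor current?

Assume both conduct. Then node N would need to be at both 4−0.7 = 3.3 V and 5.9−0.7 = 5.2 V, which is impossible.
Assume only D_B conducts: V_N = 5.9 − 0.7 = 5.2 V, so I_R = 5.2/3.3 = 1.58 mA.
Check D_A: its anode-to-cathode voltage is 4 − 5.2 = -1.2 V < 0.7 V, so it is off. The assumption is consistent.

Only D_B conducts; I_R ≈ 1.6 mA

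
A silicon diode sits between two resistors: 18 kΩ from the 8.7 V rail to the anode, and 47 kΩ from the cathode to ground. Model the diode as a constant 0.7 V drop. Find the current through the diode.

The two resistors are in series with the diode, so KVL gives 8.7 = I·18 + 0.7 + I·47.
I = (8.7 − 0.7) / (18 + 47) kΩ = 8 / 65 = 0.123 mA.

I ≈ 0.12 mA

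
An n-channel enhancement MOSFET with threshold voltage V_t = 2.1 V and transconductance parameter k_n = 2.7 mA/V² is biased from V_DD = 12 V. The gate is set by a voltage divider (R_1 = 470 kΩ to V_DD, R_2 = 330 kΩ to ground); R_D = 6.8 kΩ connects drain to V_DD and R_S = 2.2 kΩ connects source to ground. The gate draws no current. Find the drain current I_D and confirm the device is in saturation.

V_G = V_DD·R_2/(R_1+R_2) = 12×330/800 = 4.95 V.
Assume saturation: I_D = (k_n/2)(V_GS − V_t)² with V_GS = V_G − I_D·R_S = 4.95 − 2.2·I_D.
Substituting gives 6.53·I_D² − 17.9·I_D + 11 = 0, with roots I_D = 0.92 or 1.82 mA.
The root I_D = 1.82 mA gives V_GS = 0.938 V ≤ V_t, so take I_D = 0.92 mA.
Then V_GS = 2.93 V and V_DS = V_DD − I_D(R_D+R_S) = 12 − 0.92×9 = 3.72 V.
Saturation requires V_DS ≥ V_GS − V_t = 0.826 V; 3.72 ≥ 0.826 ✓.

I_D ≈ 0.92 mA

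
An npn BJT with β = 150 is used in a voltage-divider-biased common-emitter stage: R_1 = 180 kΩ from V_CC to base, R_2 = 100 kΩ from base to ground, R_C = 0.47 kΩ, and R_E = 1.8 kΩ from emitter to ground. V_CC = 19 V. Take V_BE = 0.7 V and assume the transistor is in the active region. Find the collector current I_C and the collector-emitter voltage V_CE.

Thevenize the base divider: V_Th = V_CC·R_2/(R_1+R_2) = 19×100/280 = 6.79 V, R_Th = R_1‖R_2 = 64.3 kΩ.
Base-emitter loop: V_Th = I_B·R_Th + V_BE + (β+1)I_B·R_E, so I_B = (6.79 − 0.7) / (64.3 + 151×1.8) = 0.0181 mA.
I_C = β·I_B = 150×0.0181 = 2.72 mA, and I_E = (β+1)I_B = 2.73 mA.
V_CE = V_CC − I_C·R_C − I_E·R_E = 19 − 2.72×0.47 − 2.73×1.8 = 12.8 V.
V_CE = 12.8 V > 0.2 V confirms active-region operation.

I_C ≈ 2.7 mA, V_CE ≈ 13 V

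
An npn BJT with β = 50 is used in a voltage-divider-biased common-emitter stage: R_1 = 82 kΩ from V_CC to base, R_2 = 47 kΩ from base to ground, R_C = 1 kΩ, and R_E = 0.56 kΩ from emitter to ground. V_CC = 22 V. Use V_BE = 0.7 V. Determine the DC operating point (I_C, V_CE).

I_C ≈ 6.3 mA, V_CE ≈ 12 V

Thevenize the base divider: V_Th = V_CC·R_2/(R_1+R_2) = 22×47/129 = 8.02 V, R_Th = R_1‖R_2 = 29.9 kΩ.
Base-emitter loop: V_Th = I_B·R_Th + V_BE + (β+1)I_B·R_E, so I_B = (8.02 − 0.7) / (29.9 + 51×0.56) = 0.125 mA.
I_C = β·I_B = 50×0.125 = 6.26 mA, and I_E = (β+1)I_B = 6.38 mA.
V_CE = V_CC − I_C·R_C − I_E·R_E = 22 − 6.26×1 − 6.38×0.56 = 12.2 V.
V_CE = 12.2 V > 0.2 V confirms active-region operation.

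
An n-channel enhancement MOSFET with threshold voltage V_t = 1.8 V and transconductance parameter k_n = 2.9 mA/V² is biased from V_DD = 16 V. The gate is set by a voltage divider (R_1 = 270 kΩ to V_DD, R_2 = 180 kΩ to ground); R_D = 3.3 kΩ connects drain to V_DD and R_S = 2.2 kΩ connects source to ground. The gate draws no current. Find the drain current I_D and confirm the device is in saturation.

I_D ≈ 1.6 mA

V_G = V_DD·R_2/(R_1+R_2) = 16×180/450 = 6.4 V.
Assume saturation: I_D = (k_n/2)(V_GS − V_t)² with V_GS = V_G − I_D·R_S = 6.4 − 2.2·I_D.
Substituting gives 7.02·I_D² − 30.3·I_D + 30.7 = 0, with roots I_D = 1.61 or 2.71 mA.
The root I_D = 2.71 mA gives V_GS = 0.432 V ≤ V_t, so take I_D = 1.61 mA.
Then V_GS = 2.85 V and V_DS = V_DD − I_D(R_D+R_S) = 16 − 1.61×5.5 = 7.14 V.
Saturation requires V_DS ≥ V_GS − V_t = 1.05 V; 7.14 ≥ 1.05 ✓.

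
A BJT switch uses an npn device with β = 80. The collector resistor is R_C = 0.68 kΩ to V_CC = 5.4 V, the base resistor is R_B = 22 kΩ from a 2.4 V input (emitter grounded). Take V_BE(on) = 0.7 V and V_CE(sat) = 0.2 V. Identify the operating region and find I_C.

Assume active. Base-emitter loop: I_B = (V_BB − V_BE)/R_B = (2.4 − 0.7)/22 = 0.0773 mA.
I_C = β·I_B = 80×0.0773 = 6.18 mA.
V_CE = V_CC − I_C·R_C = 5.4 − 6.18×0.68 = 1.2 V > V_CE(sat), so the active-region assumption holds.

active; I_C ≈ 6.2 mA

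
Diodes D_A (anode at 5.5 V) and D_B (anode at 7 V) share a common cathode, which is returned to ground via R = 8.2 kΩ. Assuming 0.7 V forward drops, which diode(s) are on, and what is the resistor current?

Assume both conduct. Then node N would need to be at both 5.5−0.7 = 4.8 V and 7−0.7 = 6.3 V, which is impossible.
Assume only D_B conducts: V_N = 7 − 0.7 = 6.3 V, so I_R = 6.3/8.2 = 0.768 mA.
Check D_A: its anode-to-cathode voltage is 5.5 − 6.3 = -0.8 V < 0.7 V, so it is off. The assumption is consistent.

Only D_B conducts; I_R ≈ 0.77 mA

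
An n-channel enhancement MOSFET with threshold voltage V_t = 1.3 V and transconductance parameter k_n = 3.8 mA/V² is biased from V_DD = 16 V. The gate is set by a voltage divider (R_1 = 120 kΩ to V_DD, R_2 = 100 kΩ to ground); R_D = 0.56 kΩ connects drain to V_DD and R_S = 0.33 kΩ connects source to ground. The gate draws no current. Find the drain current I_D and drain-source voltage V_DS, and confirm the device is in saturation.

V_G = V_DD·R_2/(R_1+R_2) = 16×100/220 = 7.27 V.
Assume saturation: I_D = (k_n/2)(V_GS − V_t)² with V_GS = V_G − I_D·R_S = 7.27 − 0.33·I_D.
Substituting gives 0.207·I_D² − 8.49·I_D + 67.8 = 0, with roots I_D = 10.9 or 30.2 mA.
The root I_D = 30.2 mA gives V_GS = -2.69 V ≤ V_t, so take I_D = 10.9 mA.
Then V_GS = 3.69 V and V_DS = V_DD − I_D(R_D+R_S) = 16 − 10.9×0.89 = 6.34 V.
Saturation requires V_DS ≥ V_GS − V_t = 2.39 V; 6.34 ≥ 2.39 ✓.

I_D ≈ 11 mA, V_DS ≈ 6.3 V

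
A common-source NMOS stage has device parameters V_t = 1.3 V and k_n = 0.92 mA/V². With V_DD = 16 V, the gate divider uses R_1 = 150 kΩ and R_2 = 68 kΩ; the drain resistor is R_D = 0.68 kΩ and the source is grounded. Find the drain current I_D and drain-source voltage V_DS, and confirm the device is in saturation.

V_G = V_DD·R_2/(R_1+R_2) = 16×68/218 = 4.99 V. With the source grounded, V_GS = V_G = 4.99 V.
Assume saturation: I_D = (k_n/2)(V_GS − V_t)² = (0.92/2)×(4.99 − 1.3)² = 0.46×3.69² = 6.27 mA.
V_DS = V_DD − I_D·R_D = 16 − 6.27×0.68 = 11.7 V.
Saturation requires V_DS ≥ V_GS − V_t = 3.69 V; 11.7 ≥ 3.69 ✓.

I_D ≈ 6.3 mA, V_DS ≈ 12 V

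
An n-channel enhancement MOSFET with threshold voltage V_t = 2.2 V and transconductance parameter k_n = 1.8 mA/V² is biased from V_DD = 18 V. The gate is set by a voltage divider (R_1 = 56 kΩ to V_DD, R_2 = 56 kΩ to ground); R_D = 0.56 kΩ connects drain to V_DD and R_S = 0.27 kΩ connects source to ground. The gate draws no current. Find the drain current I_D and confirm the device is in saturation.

I_D ≈ 12 mA

V_G = V_DD·R_2/(R_1+R_2) = 18×56/112 = 9 V.
Assume saturation: I_D = (k_n/2)(V_GS − V_t)² with V_GS = V_G − I_D·R_S = 9 − 0.27·I_D.
Substituting gives 0.0656·I_D² − 4.3·I_D + 41.6 = 0, with roots I_D = 11.8 or 53.8 mA.
The root I_D = 53.8 mA gives V_GS = -5.53 V ≤ V_t, so take I_D = 11.8 mA.
Then V_GS = 5.82 V and V_DS = V_DD − I_D(R_D+R_S) = 18 − 11.8×0.83 = 8.22 V.
Saturation requires V_DS ≥ V_GS − V_t = 3.62 V; 8.22 ≥ 3.62 ✓.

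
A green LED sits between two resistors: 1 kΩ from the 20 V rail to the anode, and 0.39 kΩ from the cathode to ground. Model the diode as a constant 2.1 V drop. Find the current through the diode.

I ≈ 13 mA

The two resistors are in series with the diode, so KVL gives 20 = I·1 + 2.1 + I·0.39.
I = (20 − 2.1) / (1 + 0.39) kΩ = 17.9 / 1.39 = 12.9 mA.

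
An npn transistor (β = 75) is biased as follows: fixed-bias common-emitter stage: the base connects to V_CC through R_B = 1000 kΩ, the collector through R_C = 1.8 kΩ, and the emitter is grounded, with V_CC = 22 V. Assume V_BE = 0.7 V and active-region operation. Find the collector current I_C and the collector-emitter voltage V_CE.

Base loop: V_CC = I_B·R_B + V_BE, so I_B = (22 − 0.7)/1000 kΩ = 0.0213 mA.
In the active region I_C = β·I_B = 75 × 0.0213 = 1.6 mA.
Collector loop: V_CE = V_CC − I_C·R_C = 22 − 1.6×1.8 = 19.1 V.
Since V_CE = 19.1 V > V_CE(sat) ≈ 0.2 V, the transistor is in the active region as assumed.

I_C ≈ 1.6 mA, V_CE ≈ 19 V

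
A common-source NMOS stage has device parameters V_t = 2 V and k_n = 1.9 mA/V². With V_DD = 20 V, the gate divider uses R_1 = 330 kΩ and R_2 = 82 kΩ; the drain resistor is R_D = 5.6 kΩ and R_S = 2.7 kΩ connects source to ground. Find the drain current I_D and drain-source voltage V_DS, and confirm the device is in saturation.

I_D ≈ 0.47 mA, V_DS ≈ 16 V

V_G = V_DD·R_2/(R_1+R_2) = 20×82/412 = 3.98 V.
Assume saturation: I_D = (k_n/2)(V_GS − V_t)² with V_GS = V_G − I_D·R_S = 3.98 − 2.7·I_D.
Substituting gives 6.93·I_D² − 11.2·I_D + 3.73 = 0, with roots I_D = 0.472 or 1.14 mA.
The root I_D = 1.14 mA gives V_GS = 0.905 V ≤ V_t, so take I_D = 0.472 mA.
Then V_GS = 2.71 V and V_DS = V_DD − I_D(R_D+R_S) = 20 − 0.472×8.3 = 16.1 V.
Saturation requires V_DS ≥ V_GS − V_t = 0.705 V; 16.1 ≥ 0.705 ✓.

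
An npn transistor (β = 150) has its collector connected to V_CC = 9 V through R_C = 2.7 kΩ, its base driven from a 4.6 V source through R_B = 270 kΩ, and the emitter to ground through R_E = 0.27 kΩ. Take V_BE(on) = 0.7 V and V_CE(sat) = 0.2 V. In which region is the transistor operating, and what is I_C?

Assume active. Base-emitter loop: I_B = (V_BB − V_BE)/(R_B + (β+1)R_E) = (4.6 − 0.7)/(270 + 151×0.27) = 0.0125 mA.
I_C = β·I_B = 150×0.0125 = 1.88 mA.
V_CE = V_CC − I_C·R_C − I_E·R_E = 9 − 1.88×2.7 − 1.89×0.27 = 3.41 V > V_CE(sat), so the active-region assumption holds.

active; I_C ≈ 1.9 mA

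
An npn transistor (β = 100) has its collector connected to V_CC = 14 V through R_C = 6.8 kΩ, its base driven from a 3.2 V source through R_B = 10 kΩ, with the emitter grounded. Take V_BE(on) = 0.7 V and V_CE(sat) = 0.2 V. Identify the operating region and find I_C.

saturation; I_C ≈ 2 mA

Assume active: I_B = (3.2 − 0.7)/10 = 0.25 mA, giving I_C = β·I_B = 25 mA.
But then V_CE = 14 − 25×6.8 = -156 V < V_CE(sat) = 0.2 V — impossible in the active region.
So the transistor is saturated. With V_CE = 0.2 V, I_C = (V_CC − 0.2)/R_C = 13.8/6.8 = 2.03 mA.
Check: β·I_B = 25 mA > I_C = 2.03 mA, confirming saturation.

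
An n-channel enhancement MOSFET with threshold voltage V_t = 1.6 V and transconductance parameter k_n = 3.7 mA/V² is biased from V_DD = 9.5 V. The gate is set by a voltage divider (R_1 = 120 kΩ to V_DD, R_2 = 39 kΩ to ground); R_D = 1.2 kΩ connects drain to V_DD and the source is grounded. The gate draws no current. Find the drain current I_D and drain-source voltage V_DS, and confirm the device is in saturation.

V_G = V_DD·R_2/(R_1+R_2) = 9.5×39/159 = 2.33 V. With the source grounded, V_GS = V_G = 2.33 V.
Assume saturation: I_D = (k_n/2)(V_GS − V_t)² = (3.7/2)×(2.33 − 1.6)² = 1.85×0.73² = 0.986 mA.
V_DS = V_DD − I_D·R_D = 9.5 − 0.986×1.2 = 8.32 V.
Saturation requires V_DS ≥ V_GS − V_t = 0.73 V; 8.32 ≥ 0.73 ✓.

I_D ≈ 0.99 mA, V_DS ≈ 8.3 V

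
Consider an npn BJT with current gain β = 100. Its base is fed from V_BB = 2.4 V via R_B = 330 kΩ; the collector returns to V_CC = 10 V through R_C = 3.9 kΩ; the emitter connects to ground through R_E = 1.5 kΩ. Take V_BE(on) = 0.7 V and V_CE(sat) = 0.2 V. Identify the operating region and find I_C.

Assume active. Base-emitter loop: I_B = (V_BB − V_BE)/(R_B + (β+1)R_E) = (2.4 − 0.7)/(330 + 101×1.5) = 0.00353 mA.
I_C = β·I_B = 100×0.00353 = 0.353 mA.
V_CE = V_CC − I_C·R_C − I_E·R_E = 10 − 0.353×3.9 − 0.357×1.5 = 8.09 V > V_CE(sat), so the active-region assumption holds.

active; I_C ≈ 0.35 mA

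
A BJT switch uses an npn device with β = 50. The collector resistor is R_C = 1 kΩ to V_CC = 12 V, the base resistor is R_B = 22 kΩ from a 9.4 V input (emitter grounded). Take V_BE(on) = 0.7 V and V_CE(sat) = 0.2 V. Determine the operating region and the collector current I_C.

Assume active: I_B = (9.4 − 0.7)/22 = 0.395 mA, giving I_C = β·I_B = 19.8 mA.
But then V_CE = 12 − 19.8×1 = -7.77 V < V_CE(sat) = 0.2 V — impossible in the active region.
So the transistor is saturated. With V_CE = 0.2 V, I_C = (V_CC − 0.2)/R_C = 11.8/1 = 11.8 mA.
Check: β·I_B = 19.8 mA > I_C = 11.8 mA, confirming saturation.

saturation; I_C ≈ 12 mA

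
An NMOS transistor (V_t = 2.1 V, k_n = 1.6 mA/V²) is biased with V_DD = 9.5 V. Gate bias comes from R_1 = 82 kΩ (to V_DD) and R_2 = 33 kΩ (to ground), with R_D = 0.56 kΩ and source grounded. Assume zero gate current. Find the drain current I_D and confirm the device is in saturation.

V_G = V_DD·R_2/(R_1+R_2) = 9.5×33/115 = 2.73 V. With the source grounded, V_GS = V_G = 2.73 V.
Assume saturation: I_D = (k_n/2)(V_GS − V_t)² = (1.6/2)×(2.73 − 2.1)² = 0.8×0.626² = 0.314 mA.
V_DS = V_DD − I_D·R_D = 9.5 − 0.314×0.56 = 9.32 V.
Saturation requires V_DS ≥ V_GS − V_t = 0.626 V; 9.32 ≥ 0.626 ✓.

I_D ≈ 0.31 mA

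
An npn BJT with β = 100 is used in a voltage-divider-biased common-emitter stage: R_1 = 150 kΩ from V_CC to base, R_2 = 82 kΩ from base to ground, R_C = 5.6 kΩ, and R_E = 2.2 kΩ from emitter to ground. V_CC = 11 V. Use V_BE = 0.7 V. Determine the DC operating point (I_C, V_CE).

I_C ≈ 1.2 mA, V_CE ≈ 1.9 V

Thevenize the base divider: V_Th = V_CC·R_2/(R_1+R_2) = 11×82/232 = 3.89 V, R_Th = R_1‖R_2 = 53 kΩ.
Base-emitter loop: V_Th = I_B·R_Th + V_BE + (β+1)I_B·R_E, so I_B = (3.89 − 0.7) / (53 + 101×2.2) = 0.0116 mA.
I_C = β·I_B = 100×0.0116 = 1.16 mA, and I_E = (β+1)I_B = 1.17 mA.
V_CE = V_CC − I_C·R_C − I_E·R_E = 11 − 1.16×5.6 − 1.17×2.2 = 1.94 V.
V_CE = 1.94 V > 0.2 V confirms active-region operation.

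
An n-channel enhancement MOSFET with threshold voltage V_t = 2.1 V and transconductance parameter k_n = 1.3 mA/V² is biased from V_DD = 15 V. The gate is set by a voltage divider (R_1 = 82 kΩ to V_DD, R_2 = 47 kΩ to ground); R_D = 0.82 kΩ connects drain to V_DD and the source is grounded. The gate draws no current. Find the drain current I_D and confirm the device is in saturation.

V_G = V_DD·R_2/(R_1+R_2) = 15×47/129 = 5.47 V. With the source grounded, V_GS = V_G = 5.47 V.
Assume saturation: I_D = (k_n/2)(V_GS − V_t)² = (1.3/2)×(5.47 − 2.1)² = 0.65×3.37² = 7.36 mA.
V_DS = V_DD − I_D·R_D = 15 − 7.36×0.82 = 8.96 V.
Saturation requires V_DS ≥ V_GS − V_t = 3.37 V; 8.96 ≥ 3.37 ✓.

I_D ≈ 7.4 mA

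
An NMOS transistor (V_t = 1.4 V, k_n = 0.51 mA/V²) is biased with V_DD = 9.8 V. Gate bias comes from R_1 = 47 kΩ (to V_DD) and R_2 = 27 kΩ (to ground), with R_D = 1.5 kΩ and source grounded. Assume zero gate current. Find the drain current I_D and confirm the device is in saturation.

V_G = V_DD·R_2/(R_1+R_2) = 9.8×27/74 = 3.58 V. With the source grounded, V_GS = V_G = 3.58 V.
Assume saturation: I_D = (k_n/2)(V_GS − V_t)² = (0.51/2)×(3.58 − 1.4)² = 0.255×2.18² = 1.21 mA.
V_DS = V_DD − I_D·R_D = 9.8 − 1.21×1.5 = 7.99 V.
Saturation requires V_DS ≥ V_GS − V_t = 2.18 V; 7.99 ≥ 2.18 ✓.

I_D ≈ 1.2 mA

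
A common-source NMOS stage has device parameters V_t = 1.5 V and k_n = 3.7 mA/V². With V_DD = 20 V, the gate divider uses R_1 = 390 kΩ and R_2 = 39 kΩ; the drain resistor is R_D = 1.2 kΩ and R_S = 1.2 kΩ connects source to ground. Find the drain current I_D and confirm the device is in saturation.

V_G = V_DD·R_2/(R_1+R_2) = 20×39/429 = 1.82 V.
Assume saturation: I_D = (k_n/2)(V_GS − V_t)² with V_GS = V_G − I_D·R_S = 1.82 − 1.2·I_D.
Substituting gives 2.66·I_D² − 2.41·I_D + 0.187 = 0, with roots I_D = 0.0857 or 0.82 mA.
The root I_D = 0.82 mA gives V_GS = 0.834 V ≤ V_t, so take I_D = 0.0857 mA.
Then V_GS = 1.72 V and V_DS = V_DD − I_D(R_D+R_S) = 20 − 0.0857×2.4 = 19.8 V.
Saturation requires V_DS ≥ V_GS − V_t = 0.215 V; 19.8 ≥ 0.215 ✓.

I_D ≈ 0.086 mA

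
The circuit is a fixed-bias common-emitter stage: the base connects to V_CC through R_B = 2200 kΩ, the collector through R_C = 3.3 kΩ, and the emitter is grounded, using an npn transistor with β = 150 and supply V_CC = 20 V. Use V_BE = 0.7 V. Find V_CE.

Base loop: V_CC = I_B·R_B + V_BE, so I_B = (20 − 0.7)/2200 kΩ = 0.00877 mA.
In the active region I_C = β·I_B = 150 × 0.00877 = 1.32 mA.
Collector loop: V_CE = V_CC − I_C·R_C = 20 − 1.32×3.3 = 15.7 V.
Since V_CE = 15.7 V > V_CE(sat) ≈ 0.2 V, the transistor is in the active region as assumed.

V_CE ≈ 16 V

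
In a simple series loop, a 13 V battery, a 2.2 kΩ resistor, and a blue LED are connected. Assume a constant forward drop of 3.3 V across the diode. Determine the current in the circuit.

KVL around the loop: 13 = V_D + I·R = 3.3 + I × 2.2 kΩ.
So I = (13 − 3.3) / 2.2 kΩ = 9.7 / 2.2 = 4.41 mA.

I ≈ 4.4 mA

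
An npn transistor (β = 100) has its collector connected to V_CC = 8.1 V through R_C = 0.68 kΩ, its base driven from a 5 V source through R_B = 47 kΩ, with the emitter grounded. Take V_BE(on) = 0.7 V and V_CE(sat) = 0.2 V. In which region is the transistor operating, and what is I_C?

Assume active. Base-emitter loop: I_B = (V_BB − V_BE)/R_B = (5 − 0.7)/47 = 0.0915 mA.
I_C = β·I_B = 100×0.0915 = 9.15 mA.
V_CE = V_CC − I_C·R_C = 8.1 − 9.15×0.68 = 1.88 V > V_CE(sat), so the active-region assumption holds.

active; I_C ≈ 9.1 mA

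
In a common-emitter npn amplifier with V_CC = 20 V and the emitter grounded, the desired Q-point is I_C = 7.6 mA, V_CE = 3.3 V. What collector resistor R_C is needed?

R_C ≈ 2.2 kΩ

Collector loop: V_CC = I_C·R_C + V_CE.
R_C = (V_CC − V_CE)/I_C = (20 − 3.3)/7.6 = 2.2 kΩ.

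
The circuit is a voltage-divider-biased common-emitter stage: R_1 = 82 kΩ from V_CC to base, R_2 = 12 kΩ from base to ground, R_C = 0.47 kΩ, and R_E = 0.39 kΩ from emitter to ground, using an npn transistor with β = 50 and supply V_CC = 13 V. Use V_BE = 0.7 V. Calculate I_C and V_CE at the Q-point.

Thevenize the base divider: V_Th = V_CC·R_2/(R_1+R_2) = 13×12/94 = 1.66 V, R_Th = R_1‖R_2 = 10.5 kΩ.
Base-emitter loop: V_Th = I_B·R_Th + V_BE + (β+1)I_B·R_E, so I_B = (1.66 − 0.7) / (10.5 + 51×0.39) = 0.0316 mA.
I_C = β·I_B = 50×0.0316 = 1.58 mA, and I_E = (β+1)I_B = 1.61 mA.
V_CE = V_CC − I_C·R_C − I_E·R_E = 13 − 1.58×0.47 − 1.61×0.39 = 11.6 V.
V_CE = 11.6 V > 0.2 V confirms active-region operation.

I_C ≈ 1.6 mA, V_CE ≈ 12 V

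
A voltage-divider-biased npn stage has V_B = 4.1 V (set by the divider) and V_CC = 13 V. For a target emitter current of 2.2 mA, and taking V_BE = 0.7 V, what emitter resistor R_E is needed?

V_E = V_B − V_BE = 4.1 − 0.7 = 3.4 V.
R_E = V_E / I_E = 3.4 / 2.2 = 1.55 kΩ.

R_E ≈ 1.5 kΩ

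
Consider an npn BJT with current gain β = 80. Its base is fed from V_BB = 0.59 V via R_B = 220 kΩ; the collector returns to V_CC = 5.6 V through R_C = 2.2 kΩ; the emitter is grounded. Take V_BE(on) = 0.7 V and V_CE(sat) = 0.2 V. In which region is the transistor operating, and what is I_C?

V_BB = 0.59 V ≤ V_BE(on) = 0.7 V, so the base-emitter junction is not forward biased.
The transistor is in cutoff: I_B = I_C = 0.

cutoff; I_C ≈ 0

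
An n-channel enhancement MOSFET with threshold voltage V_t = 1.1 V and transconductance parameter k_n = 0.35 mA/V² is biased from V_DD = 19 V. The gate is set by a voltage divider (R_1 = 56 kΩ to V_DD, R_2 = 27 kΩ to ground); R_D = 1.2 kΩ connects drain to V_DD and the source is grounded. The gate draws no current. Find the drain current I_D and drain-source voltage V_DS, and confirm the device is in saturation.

I_D ≈ 4.5 mA, V_DS ≈ 14 V

V_G = V_DD·R_2/(R_1+R_2) = 19×27/83 = 6.18 V. With the source grounded, V_GS = V_G = 6.18 V.
Assume saturation: I_D = (k_n/2)(V_GS − V_t)² = (0.35/2)×(6.18 − 1.1)² = 0.175×5.08² = 4.52 mA.
V_DS = V_DD − I_D·R_D = 19 − 4.52×1.2 = 13.6 V.
Saturation requires V_DS ≥ V_GS − V_t = 5.08 V; 13.6 ≥ 5.08 ✓.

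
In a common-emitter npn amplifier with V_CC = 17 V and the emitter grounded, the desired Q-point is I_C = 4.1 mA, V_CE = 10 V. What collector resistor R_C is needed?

R_C ≈ 1.7 kΩ

Collector loop: V_CC = I_C·R_C + V_CE.
R_C = (V_CC − V_CE)/I_C = (17 − 10)/4.1 = 1.71 kΩ.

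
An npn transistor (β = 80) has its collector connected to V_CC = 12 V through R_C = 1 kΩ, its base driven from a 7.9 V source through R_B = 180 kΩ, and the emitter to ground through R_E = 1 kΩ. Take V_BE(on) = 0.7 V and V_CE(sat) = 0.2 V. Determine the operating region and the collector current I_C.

active; I_C ≈ 2.2 mA

Assume active. Base-emitter loop: I_B = (V_BB − V_BE)/(R_B + (β+1)R_E) = (7.9 − 0.7)/(180 + 81×1) = 0.0276 mA.
I_C = β·I_B = 80×0.0276 = 2.21 mA.
V_CE = V_CC − I_C·R_C − I_E·R_E = 12 − 2.21×1 − 2.23×1 = 7.56 V > V_CE(sat), so the active-region assumption holds.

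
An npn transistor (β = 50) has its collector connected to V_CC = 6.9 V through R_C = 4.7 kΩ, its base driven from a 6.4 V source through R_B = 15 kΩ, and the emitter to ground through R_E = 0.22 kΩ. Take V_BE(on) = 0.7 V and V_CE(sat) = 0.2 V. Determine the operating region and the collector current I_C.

saturation; I_C ≈ 1.3 mA

Assume active: I_B = (6.4 − 0.7)/(15 + 51×0.22) = 0.217 mA, I_C = β·I_B = 10.9 mA.
Then V_CE = 6.9 − 10.9×4.7 − 11.1×0.22 = -46.6 V < 0.2 V — the active assumption fails.
Re-solve with V_CE = 0.2 V. KCL at the emitter: V_E/R_E = (V_BB−0.7−V_E)/R_B + (V_CC−0.2−V_E)/R_C, giving V_E = 0.374 V.
I_C = (V_CC − 0.2 − V_E)/R_C = (6.7 − 0.374)/4.7 = 1.35 mA.
Check: I_B = (5.7 − 0.374)/15 = 0.355 mA, and β·I_B = 17.8 mA > I_C, confirming saturation.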